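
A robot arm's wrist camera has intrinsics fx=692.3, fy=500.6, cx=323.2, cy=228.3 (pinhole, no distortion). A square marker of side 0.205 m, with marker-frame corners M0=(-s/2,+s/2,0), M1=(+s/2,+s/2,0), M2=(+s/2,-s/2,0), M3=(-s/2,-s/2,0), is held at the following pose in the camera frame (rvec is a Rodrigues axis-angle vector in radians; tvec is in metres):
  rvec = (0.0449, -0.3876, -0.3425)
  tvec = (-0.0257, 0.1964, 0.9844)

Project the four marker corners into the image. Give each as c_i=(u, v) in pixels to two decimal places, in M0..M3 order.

c0=(263.87, 399.31) c1=(387.61, 353.61) c2=(344.24, 260.73) c3=(214.14, 300.12)

Intrinsics K: fx=692.3, fy=500.6, cx=323.2, cy=228.3
Marker side s = 0.205 m; corners in marker frame (Z=0):
  M0 = (-0.1025, +0.1025, 0)
  M1 = (+0.1025, +0.1025, 0)
  M2 = (+0.1025, -0.1025, 0)
  M3 = (-0.1025, -0.1025, 0)
rvec = (0.0449, -0.3876, -0.3425), |rvec| = θ = 0.51919 rad = 29.747°
Rodrigues: sinθ=0.49618, 1−cosθ=0.13178; R = I + sinθ·[k]× + (1−cosθ)·[k]×²:
    [+0.86921 +0.31881 -0.37794]
    [-0.33583 +0.94167 +0.02199]
    [+0.36290 +0.10781 +0.92557]
t = (-0.0257, 0.1964, 0.9844) m
M0: Pc = R·M0+t = (-0.08212, +0.32734, +0.95825); u = 692.3·(-0.08212)/0.95825 + 323.2 = 263.8746, v = 500.6·(+0.32734)/0.95825 + 228.3 = 399.3070
M1: Pc = R·M1+t = (+0.09607, +0.25850, +1.03265); u = 692.3·(+0.09607)/1.03265 + 323.2 = 387.6078, v = 500.6·(+0.25850)/1.03265 + 228.3 = 353.6132
M2: Pc = R·M2+t = (+0.03072, +0.06546, +1.01055); u = 692.3·(+0.03072)/1.01055 + 323.2 = 344.2425, v = 500.6·(+0.06546)/1.01055 + 228.3 = 260.7257
M3: Pc = R·M3+t = (-0.14747, +0.13430, +0.93615); u = 692.3·(-0.14747)/0.93615 + 323.2 = 214.1421, v = 500.6·(+0.13430)/0.93615 + 228.3 = 300.1166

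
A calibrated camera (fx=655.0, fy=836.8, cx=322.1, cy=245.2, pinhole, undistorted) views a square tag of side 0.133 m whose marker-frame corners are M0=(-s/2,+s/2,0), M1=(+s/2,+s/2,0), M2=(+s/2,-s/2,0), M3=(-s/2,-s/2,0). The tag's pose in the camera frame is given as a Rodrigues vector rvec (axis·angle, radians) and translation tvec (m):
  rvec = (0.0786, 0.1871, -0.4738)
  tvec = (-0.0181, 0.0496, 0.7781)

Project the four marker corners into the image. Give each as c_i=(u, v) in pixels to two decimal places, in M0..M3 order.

Intrinsics K: fx=655.0, fy=836.8, cx=322.1, cy=245.2
Marker side s = 0.133 m; corners in marker frame (Z=0):
  M0 = (-0.0665, +0.0665, 0)
  M1 = (+0.0665, +0.0665, 0)
  M2 = (+0.0665, -0.0665, 0)
  M3 = (-0.0665, -0.0665, 0)
rvec = (0.0786, 0.1871, -0.4738), |rvec| = θ = 0.51543 rad = 29.532°
Rodrigues: sinθ=0.49291, 1−cosθ=0.12992; R = I + sinθ·[k]× + (1−cosθ)·[k]×²:
    [+0.87310 +0.46029 +0.16071]
    [-0.44591 +0.88720 -0.11852]
    [-0.19714 +0.03181 +0.97986]
t = (-0.0181, 0.0496, 0.7781) m
M0: Pc = R·M0+t = (-0.04555, +0.13825, +0.79333); u = 655.0·(-0.04555)/0.79333 + 322.1 = 284.4905, v = 836.8·(+0.13825)/0.79333 + 245.2 = 391.0277
M1: Pc = R·M1+t = (+0.07057, +0.07895, +0.76711); u = 655.0·(+0.07057)/0.76711 + 322.1 = 382.3572, v = 836.8·(+0.07895)/0.76711 + 245.2 = 331.3184
M2: Pc = R·M2+t = (+0.00935, -0.03905, +0.76287); u = 655.0·(+0.00935)/0.76287 + 322.1 = 330.1295, v = 836.8·(-0.03905)/0.76287 + 245.2 = 202.3643
M3: Pc = R·M3+t = (-0.10677, +0.02025, +0.78909); u = 655.0·(-0.10677)/0.78909 + 322.1 = 233.4735, v = 836.8·(+0.02025)/0.78909 + 245.2 = 266.6785

c0=(284.49, 391.03) c1=(382.36, 331.32) c2=(330.13, 202.36) c3=(233.47, 266.68)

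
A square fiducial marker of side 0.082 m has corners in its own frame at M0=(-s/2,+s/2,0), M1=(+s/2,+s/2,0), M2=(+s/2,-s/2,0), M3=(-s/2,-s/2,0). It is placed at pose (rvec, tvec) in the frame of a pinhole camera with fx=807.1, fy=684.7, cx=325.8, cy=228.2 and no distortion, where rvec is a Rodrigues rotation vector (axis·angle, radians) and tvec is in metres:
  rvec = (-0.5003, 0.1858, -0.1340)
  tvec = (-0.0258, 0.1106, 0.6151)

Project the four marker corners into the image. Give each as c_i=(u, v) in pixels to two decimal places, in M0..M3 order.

c0=(242.02, 402.87) c1=(349.79, 389.91) c2=(339.64, 302.07) c3=(238.78, 315.84)

Intrinsics K: fx=807.1, fy=684.7, cx=325.8, cy=228.2
Marker side s = 0.082 m; corners in marker frame (Z=0):
  M0 = (-0.0410, +0.0410, 0)
  M1 = (+0.0410, +0.0410, 0)
  M2 = (+0.0410, -0.0410, 0)
  M3 = (-0.0410, -0.0410, 0)
rvec = (-0.5003, 0.1858, -0.1340), |rvec| = θ = 0.55025 rad = 31.527°
Rodrigues: sinθ=0.52290, 1−cosθ=0.14761; R = I + sinθ·[k]× + (1−cosθ)·[k]×²:
    [+0.97442 +0.08202 +0.20925]
    [-0.17266 +0.86922 +0.46330]
    [-0.14388 -0.48757 +0.86115]
t = (-0.0258, 0.1106, 0.6151) m
M0: Pc = R·M0+t = (-0.06239, +0.15332, +0.60101); u = 807.1·(-0.06239)/0.60101 + 325.8 = 242.0184, v = 684.7·(+0.15332)/0.60101 + 228.2 = 402.8666
M1: Pc = R·M1+t = (+0.01751, +0.13916, +0.58921); u = 807.1·(+0.01751)/0.58921 + 325.8 = 349.7907, v = 684.7·(+0.13916)/0.58921 + 228.2 = 389.9118
M2: Pc = R·M2+t = (+0.01079, +0.06788, +0.62919); u = 807.1·(+0.01079)/0.62919 + 325.8 = 339.6386, v = 684.7·(+0.06788)/0.62919 + 228.2 = 302.0718
M3: Pc = R·M3+t = (-0.06911, +0.08204, +0.64099); u = 807.1·(-0.06911)/0.64099 + 325.8 = 238.7753, v = 684.7·(+0.08204)/0.64099 + 228.2 = 315.8353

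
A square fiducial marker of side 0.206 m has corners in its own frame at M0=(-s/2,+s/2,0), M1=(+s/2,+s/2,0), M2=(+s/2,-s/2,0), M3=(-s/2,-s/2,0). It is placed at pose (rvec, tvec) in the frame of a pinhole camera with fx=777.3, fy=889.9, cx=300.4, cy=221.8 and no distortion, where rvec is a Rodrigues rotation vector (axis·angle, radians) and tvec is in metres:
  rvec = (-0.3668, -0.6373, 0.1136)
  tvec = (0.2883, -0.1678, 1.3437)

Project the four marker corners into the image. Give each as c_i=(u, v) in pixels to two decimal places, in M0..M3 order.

Intrinsics K: fx=777.3, fy=889.9, cx=300.4, cy=221.8
Marker side s = 0.206 m; corners in marker frame (Z=0):
  M0 = (-0.1030, +0.1030, 0)
  M1 = (+0.1030, +0.1030, 0)
  M2 = (+0.1030, -0.1030, 0)
  M3 = (-0.1030, -0.1030, 0)
rvec = (-0.3668, -0.6373, 0.1136), |rvec| = θ = 0.74404 rad = 42.630°
Rodrigues: sinθ=0.67727, 1−cosθ=0.26426; R = I + sinθ·[k]× + (1−cosθ)·[k]×²:
    [+0.79996 +0.00818 -0.60000]
    [+0.21499 +0.92962 +0.29932]
    [+0.56021 -0.36844 +0.74190]
t = (0.2883, -0.1678, 1.3437) m
M0: Pc = R·M0+t = (+0.20675, -0.09419, +1.24805); u = 777.3·(+0.20675)/1.24805 + 300.4 = 429.1644, v = 889.9·(-0.09419)/1.24805 + 221.8 = 154.6367
M1: Pc = R·M1+t = (+0.37154, -0.04991, +1.36345); u = 777.3·(+0.37154)/1.36345 + 300.4 = 512.2131, v = 889.9·(-0.04991)/1.36345 + 221.8 = 189.2277
M2: Pc = R·M2+t = (+0.36985, -0.24141, +1.43935); u = 777.3·(+0.36985)/1.43935 + 300.4 = 500.1337, v = 889.9·(-0.24141)/1.43935 + 221.8 = 72.5471
M3: Pc = R·M3+t = (+0.20506, -0.28569, +1.32395); u = 777.3·(+0.20506)/1.32395 + 300.4 = 420.7931, v = 889.9·(-0.28569)/1.32395 + 221.8 = 29.7685

c0=(429.16, 154.64) c1=(512.21, 189.23) c2=(500.13, 72.55) c3=(420.79, 29.77)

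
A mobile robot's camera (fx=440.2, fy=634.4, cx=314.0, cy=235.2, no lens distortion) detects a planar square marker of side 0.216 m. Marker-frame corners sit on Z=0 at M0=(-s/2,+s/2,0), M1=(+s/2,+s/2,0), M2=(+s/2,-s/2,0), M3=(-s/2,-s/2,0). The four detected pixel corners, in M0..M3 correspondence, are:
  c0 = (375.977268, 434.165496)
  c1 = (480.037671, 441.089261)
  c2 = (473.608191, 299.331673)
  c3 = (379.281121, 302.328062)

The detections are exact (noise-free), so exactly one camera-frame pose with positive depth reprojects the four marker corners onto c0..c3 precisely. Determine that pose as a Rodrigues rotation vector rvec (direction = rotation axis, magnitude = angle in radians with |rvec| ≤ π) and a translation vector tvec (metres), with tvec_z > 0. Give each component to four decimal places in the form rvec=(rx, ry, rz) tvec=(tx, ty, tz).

Intrinsics K: fx=440.2, fy=634.4, cx=314.0, cy=235.2
Marker side s = 0.216 m; corners in marker frame (Z=0):
  M0 = (-0.1080, +0.1080, 0)
  M1 = (+0.1080, +0.1080, 0)
  M2 = (+0.1080, -0.1080, 0)
  M3 = (-0.1080, -0.1080, 0)
Detected image corners:
  c0 = (375.977268, 434.165496) px
  c1 = (480.037671, 441.089261) px
  c2 = (473.608191, 299.331673) px
  c3 = (379.281121, 302.328062) px
Planar DLT: solve 8×8 A·h = b for H (H[2,2]=1):
  H  [+317.46023 -185.42985 +425.42438]
  H  [-113.60243 +466.68753 +365.87623]
  H  [-0.32928 -0.44909 +1.00000]
B = K⁻¹H; ‖b₁‖=1.012774, ‖b₂‖=1.012774; λ = 2/(‖b₁‖+‖b₂‖) = 0.987388, sign → tz>0 ⇒ λ=+0.987388
r₁ = λ·B[:,0] = (+0.94399,-0.05627,-0.32513); r₂ = λ·B[:,1] = (-0.09962,+0.89076,-0.44343)
r₃ = r₁×r₂ = (+0.31456,+0.45098,+0.83526); SVD([r₁ r₂ r₃]) → R = UVᵀ:
  R  [+0.94399 -0.09962 +0.31456]
  R  [-0.05627 +0.89076 +0.45098]
  R  [-0.32513 -0.44343 +0.83526]
t = (+0.24993, +0.20339, +0.98739) m
tr R = 2.670013; θ = arccos((tr R − 1)/2) = 0.582651 rad = 33.383°
axis k = ((R−Rᵀ)₃₂, (R−Rᵀ)₁₃, (R−Rᵀ)₂₁) / (2 sinθ) = (-0.812747, +0.581283, +0.039393)
rvec = θ·k = (-0.473549, +0.338685, +0.022953)

rvec=(-0.4735, 0.3387, 0.0230) tvec=(0.2499, 0.2034, 0.9874)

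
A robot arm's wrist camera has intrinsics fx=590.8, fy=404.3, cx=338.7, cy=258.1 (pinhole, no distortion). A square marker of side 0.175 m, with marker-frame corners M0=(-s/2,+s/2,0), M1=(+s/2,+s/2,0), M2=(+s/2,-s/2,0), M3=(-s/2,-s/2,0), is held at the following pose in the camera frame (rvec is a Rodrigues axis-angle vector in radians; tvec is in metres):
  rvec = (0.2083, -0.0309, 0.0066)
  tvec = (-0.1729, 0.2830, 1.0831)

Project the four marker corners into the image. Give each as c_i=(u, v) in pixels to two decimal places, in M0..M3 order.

c0=(198.21, 393.66) c1=(292.52, 393.21) c2=(291.90, 332.95) c3=(194.37, 333.12)

Intrinsics K: fx=590.8, fy=404.3, cx=338.7, cy=258.1
Marker side s = 0.175 m; corners in marker frame (Z=0):
  M0 = (-0.0875, +0.0875, 0)
  M1 = (+0.0875, +0.0875, 0)
  M2 = (+0.0875, -0.0875, 0)
  M3 = (-0.0875, -0.0875, 0)
rvec = (0.2083, -0.0309, 0.0066), |rvec| = θ = 0.21068 rad = 12.071°
Rodrigues: sinθ=0.20913, 1−cosθ=0.02211; R = I + sinθ·[k]× + (1−cosθ)·[k]×²:
    [+0.99950 -0.00976 -0.02999]
    [+0.00334 +0.97836 -0.20686]
    [+0.03136 +0.20666 +0.97791]
t = (-0.1729, 0.2830, 1.0831) m
M0: Pc = R·M0+t = (-0.26121, +0.36831, +1.09844); u = 590.8·(-0.26121)/1.09844 + 338.7 = 198.2070, v = 404.3·(+0.36831)/1.09844 + 258.1 = 393.6646
M1: Pc = R·M1+t = (-0.08630, +0.36890, +1.10393); u = 590.8·(-0.08630)/1.10393 + 338.7 = 292.5154, v = 404.3·(+0.36890)/1.10393 + 258.1 = 393.2051
M2: Pc = R·M2+t = (-0.08459, +0.19769, +1.06776); u = 590.8·(-0.08459)/1.06776 + 338.7 = 291.8959, v = 404.3·(+0.19769)/1.06776 + 258.1 = 332.9523
M3: Pc = R·M3+t = (-0.25950, +0.19710, +1.06227); u = 590.8·(-0.25950)/1.06227 + 338.7 = 194.3735, v = 404.3·(+0.19710)/1.06227 + 258.1 = 333.1162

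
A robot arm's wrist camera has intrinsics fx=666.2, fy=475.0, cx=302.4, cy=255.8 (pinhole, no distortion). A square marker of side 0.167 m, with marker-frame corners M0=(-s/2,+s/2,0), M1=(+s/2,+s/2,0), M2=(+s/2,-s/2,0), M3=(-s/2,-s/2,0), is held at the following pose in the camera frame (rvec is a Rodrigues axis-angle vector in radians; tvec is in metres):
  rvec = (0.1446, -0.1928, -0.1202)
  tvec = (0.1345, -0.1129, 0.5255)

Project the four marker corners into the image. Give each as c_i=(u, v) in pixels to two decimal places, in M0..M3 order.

c0=(381.22, 237.83) c1=(572.72, 219.81) c2=(563.81, 70.40) c3=(361.84, 80.23)

Intrinsics K: fx=666.2, fy=475.0, cx=302.4, cy=255.8
Marker side s = 0.167 m; corners in marker frame (Z=0):
  M0 = (-0.0835, +0.0835, 0)
  M1 = (+0.0835, +0.0835, 0)
  M2 = (+0.0835, -0.0835, 0)
  M3 = (-0.0835, -0.0835, 0)
rvec = (0.1446, -0.1928, -0.1202), |rvec| = θ = 0.26931 rad = 15.430°
Rodrigues: sinθ=0.26607, 1−cosθ=0.03605; R = I + sinθ·[k]× + (1−cosθ)·[k]×²:
    [+0.97435 +0.10490 -0.19912]
    [-0.13261 +0.98243 -0.13134]
    [+0.18184 +0.15438 +0.97113]
t = (0.1345, -0.1129, 0.5255) m
M0: Pc = R·M0+t = (+0.06190, -0.01979, +0.52321); u = 666.2·(+0.06190)/0.52321 + 302.4 = 381.2187, v = 475.0·(-0.01979)/0.52321 + 255.8 = 237.8293
M1: Pc = R·M1+t = (+0.22462, -0.04194, +0.55357); u = 666.2·(+0.22462)/0.55357 + 302.4 = 572.7156, v = 475.0·(-0.04194)/0.55357 + 255.8 = 219.8129
M2: Pc = R·M2+t = (+0.20710, -0.20601, +0.52779); u = 666.2·(+0.20710)/0.52779 + 302.4 = 563.8079, v = 475.0·(-0.20601)/0.52779 + 255.8 = 70.4005
M3: Pc = R·M3+t = (+0.04438, -0.18386, +0.49743); u = 666.2·(+0.04438)/0.49743 + 302.4 = 361.8422, v = 475.0·(-0.18386)/0.49743 + 255.8 = 80.2292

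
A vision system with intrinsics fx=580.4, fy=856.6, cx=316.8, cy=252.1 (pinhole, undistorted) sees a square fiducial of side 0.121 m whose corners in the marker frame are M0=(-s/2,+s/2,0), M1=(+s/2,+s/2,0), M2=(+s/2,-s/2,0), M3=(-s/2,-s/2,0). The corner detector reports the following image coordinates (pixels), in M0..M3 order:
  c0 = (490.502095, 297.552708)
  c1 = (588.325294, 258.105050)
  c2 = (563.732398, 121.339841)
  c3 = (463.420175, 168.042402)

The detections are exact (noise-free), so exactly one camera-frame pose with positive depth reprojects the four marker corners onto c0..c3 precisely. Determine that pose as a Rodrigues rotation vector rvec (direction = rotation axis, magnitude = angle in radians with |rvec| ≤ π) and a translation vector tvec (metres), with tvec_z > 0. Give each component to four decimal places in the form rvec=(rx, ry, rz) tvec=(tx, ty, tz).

rvec=(0.2609, 0.2207, -0.3270) tvec=(0.2591, -0.0329, 0.7201)

Intrinsics K: fx=580.4, fy=856.6, cx=316.8, cy=252.1
Marker side s = 0.121 m; corners in marker frame (Z=0):
  M0 = (-0.0605, +0.0605, 0)
  M1 = (+0.0605, +0.0605, 0)
  M2 = (+0.0605, -0.0605, 0)
  M3 = (-0.0605, -0.0605, 0)
Detected image corners:
  c0 = (490.502095, 297.552708) px
  c1 = (588.325294, 258.105050) px
  c2 = (563.732398, 121.339841) px
  c3 = (463.420175, 168.042402) px
Planar DLT: solve 8×8 A·h = b for H (H[2,2]=1):
  H  [+632.51819 +371.59313 +525.67039]
  H  [-430.09748 +1163.00602 +212.92782]
  H  [-0.35335 +0.29980 +1.00000]
B = K⁻¹H; ‖b₁‖=1.388732, ‖b₂‖=1.388732; λ = 2/(‖b₁‖+‖b₂‖) = 0.720081, sign → tz>0 ⇒ λ=+0.720081
r₁ = λ·B[:,0] = (+0.92362,-0.28667,-0.25444); r₂ = λ·B[:,1] = (+0.34319,+0.91412,+0.21588)
r₃ = r₁×r₂ = (+0.17070,-0.28671,+0.94269); SVD([r₁ r₂ r₃]) → R = UVᵀ:
  R  [+0.92362 +0.34319 +0.17070]
  R  [-0.28667 +0.91412 -0.28671]
  R  [-0.25444 +0.21588 +0.94269]
t = (+0.25914, -0.03293, +0.72008) m
tr R = 2.780431; θ = arccos((tr R − 1)/2) = 0.472978 rad = 27.100°
axis k = ((R−Rᵀ)₃₂, (R−Rᵀ)₁₃, (R−Rᵀ)₂₁) / (2 sinθ) = (+0.551641, +0.466638, -0.691333)
rvec = θ·k = (+0.260914, +0.220710, -0.326985)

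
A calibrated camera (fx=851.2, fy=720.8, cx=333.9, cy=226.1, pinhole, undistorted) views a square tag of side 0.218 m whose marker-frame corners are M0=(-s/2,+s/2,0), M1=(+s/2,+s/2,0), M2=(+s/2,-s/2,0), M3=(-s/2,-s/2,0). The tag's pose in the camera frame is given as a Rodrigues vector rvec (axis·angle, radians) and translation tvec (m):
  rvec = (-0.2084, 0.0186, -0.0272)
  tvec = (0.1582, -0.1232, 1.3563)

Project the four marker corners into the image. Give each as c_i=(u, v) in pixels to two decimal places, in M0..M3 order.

c0=(367.04, 218.84) c1=(506.36, 215.41) c2=(497.33, 104.17) c3=(362.59, 107.77)

Intrinsics K: fx=851.2, fy=720.8, cx=333.9, cy=226.1
Marker side s = 0.218 m; corners in marker frame (Z=0):
  M0 = (-0.1090, +0.1090, 0)
  M1 = (+0.1090, +0.1090, 0)
  M2 = (+0.1090, -0.1090, 0)
  M3 = (-0.1090, -0.1090, 0)
rvec = (-0.2084, 0.0186, -0.0272), |rvec| = θ = 0.21099 rad = 12.089°
Rodrigues: sinθ=0.20943, 1−cosθ=0.02218; R = I + sinθ·[k]× + (1−cosθ)·[k]×²:
    [+0.99946 +0.02507 +0.02129]
    [-0.02893 +0.97800 +0.20661]
    [-0.01564 -0.20711 +0.97819]
t = (0.1582, -0.1232, 1.3563) m
M0: Pc = R·M0+t = (+0.05199, -0.01345, +1.33543); u = 851.2·(+0.05199)/1.33543 + 333.9 = 367.0392, v = 720.8·(-0.01345)/1.33543 + 226.1 = 218.8430
M1: Pc = R·M1+t = (+0.26987, -0.01975, +1.33202); u = 851.2·(+0.26987)/1.33202 + 333.9 = 506.3570, v = 720.8·(-0.01975)/1.33202 + 226.1 = 215.4117
M2: Pc = R·M2+t = (+0.26441, -0.23295, +1.37717); u = 851.2·(+0.26441)/1.37717 + 333.9 = 497.3254, v = 720.8·(-0.23295)/1.37717 + 226.1 = 104.1732
M3: Pc = R·M3+t = (+0.04653, -0.22665, +1.38058); u = 851.2·(+0.04653)/1.38058 + 333.9 = 362.5861, v = 720.8·(-0.22665)/1.38058 + 226.1 = 107.7670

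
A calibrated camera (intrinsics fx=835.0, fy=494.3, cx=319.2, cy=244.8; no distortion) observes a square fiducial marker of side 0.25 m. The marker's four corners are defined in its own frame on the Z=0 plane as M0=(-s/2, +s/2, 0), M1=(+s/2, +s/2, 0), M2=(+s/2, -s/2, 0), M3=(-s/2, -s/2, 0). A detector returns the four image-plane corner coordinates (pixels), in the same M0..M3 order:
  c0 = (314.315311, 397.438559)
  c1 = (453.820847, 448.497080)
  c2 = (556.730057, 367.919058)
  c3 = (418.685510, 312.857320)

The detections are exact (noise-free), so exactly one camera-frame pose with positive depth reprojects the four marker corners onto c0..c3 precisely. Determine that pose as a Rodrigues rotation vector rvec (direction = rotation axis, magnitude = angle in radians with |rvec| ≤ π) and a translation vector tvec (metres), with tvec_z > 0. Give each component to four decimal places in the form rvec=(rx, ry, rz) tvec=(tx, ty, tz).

Intrinsics K: fx=835.0, fy=494.3, cx=319.2, cy=244.8
Marker side s = 0.25 m; corners in marker frame (Z=0):
  M0 = (-0.1250, +0.1250, 0)
  M1 = (+0.1250, +0.1250, 0)
  M2 = (+0.1250, -0.1250, 0)
  M3 = (-0.1250, -0.1250, 0)
Detected image corners:
  c0 = (314.315311, 397.438559) px
  c1 = (453.820847, 448.497080) px
  c2 = (556.730057, 367.919058) px
  c3 = (418.685510, 312.857320) px
Planar DLT: solve 8×8 A·h = b for H (H[2,2]=1):
  H  [+620.21051 -384.25331 +436.73347]
  H  [+269.16166 +356.65785 +382.53137]
  H  [+0.14932 +0.06940 +1.00000]
B = K⁻¹H; ‖b₁‖=0.844932, ‖b₂‖=0.844932; λ = 2/(‖b₁‖+‖b₂‖) = 1.183527, sign → tz>0 ⇒ λ=+1.183527
r₁ = λ·B[:,0] = (+0.81153,+0.55695,+0.17672); r₂ = λ·B[:,1] = (-0.57604,+0.81329,+0.08214)
r₃ = r₁×r₂ = (-0.09798,-0.16845,+0.98083); SVD([r₁ r₂ r₃]) → R = UVᵀ:
  R  [+0.81153 -0.57604 -0.09798]
  R  [+0.55695 +0.81329 -0.16845]
  R  [+0.17672 +0.08214 +0.98083]
t = (+0.16659, +0.32978, +1.18353) m
tr R = 2.605642; θ = arccos((tr R − 1)/2) = 0.638784 rad = 36.600°
axis k = ((R−Rᵀ)₃₂, (R−Rᵀ)₁₃, (R−Rᵀ)₂₁) / (2 sinθ) = (+0.210151, -0.230365, +0.950141)
rvec = θ·k = (+0.134241, -0.147153, +0.606935)

rvec=(0.1342, -0.1472, 0.6069) tvec=(0.1666, 0.3298, 1.1835)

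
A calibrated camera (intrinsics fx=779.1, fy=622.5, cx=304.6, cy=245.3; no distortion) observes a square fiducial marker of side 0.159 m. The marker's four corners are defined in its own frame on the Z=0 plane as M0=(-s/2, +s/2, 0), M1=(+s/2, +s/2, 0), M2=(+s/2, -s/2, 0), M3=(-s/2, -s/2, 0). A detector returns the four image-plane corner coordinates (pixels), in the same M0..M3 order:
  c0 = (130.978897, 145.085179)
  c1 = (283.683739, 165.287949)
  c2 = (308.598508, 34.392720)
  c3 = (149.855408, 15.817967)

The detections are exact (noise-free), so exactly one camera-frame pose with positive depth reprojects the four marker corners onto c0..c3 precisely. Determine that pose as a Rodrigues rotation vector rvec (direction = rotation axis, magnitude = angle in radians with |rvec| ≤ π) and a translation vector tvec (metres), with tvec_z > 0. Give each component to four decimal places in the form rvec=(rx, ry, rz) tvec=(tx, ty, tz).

Intrinsics K: fx=779.1, fy=622.5, cx=304.6, cy=245.3
Marker side s = 0.159 m; corners in marker frame (Z=0):
  M0 = (-0.0795, +0.0795, 0)
  M1 = (+0.0795, +0.0795, 0)
  M2 = (+0.0795, -0.0795, 0)
  M3 = (-0.0795, -0.0795, 0)
Detected image corners:
  c0 = (130.978897, 145.085179) px
  c1 = (283.683739, 165.287949) px
  c2 = (308.598508, 34.392720) px
  c3 = (149.855408, 15.817967) px
Planar DLT: solve 8×8 A·h = b for H (H[2,2]=1):
  H  [+954.45168 -87.76540 +217.38306]
  H  [+111.87522 +838.63046 +91.23815]
  H  [-0.11270 +0.22802 +1.00000]
B = K⁻¹H; ‖b₁‖=1.293688, ‖b₂‖=1.293688; λ = 2/(‖b₁‖+‖b₂‖) = 0.772984, sign → tz>0 ⇒ λ=+0.772984
r₁ = λ·B[:,0] = (+0.98102,+0.17325,-0.08712); r₂ = λ·B[:,1] = (-0.15599,+0.97191,+0.17626)
r₃ = r₁×r₂ = (+0.11520,-0.15932,+0.98048); SVD([r₁ r₂ r₃]) → R = UVᵀ:
  R  [+0.98102 -0.15599 +0.11520]
  R  [+0.17325 +0.97191 -0.15932]
  R  [-0.08712 +0.17626 +0.98048]
t = (-0.08653, -0.19130, +0.77298) m
tr R = 2.933405; θ = arccos((tr R − 1)/2) = 0.258782 rad = 14.827°
axis k = ((R−Rᵀ)₃₂, (R−Rᵀ)₁₃, (R−Rᵀ)₂₁) / (2 sinθ) = (+0.655684, +0.395306, +0.643282)
rvec = θ·k = (+0.169679, +0.102298, +0.166470)

rvec=(0.1697, 0.1023, 0.1665) tvec=(-0.0865, -0.1913, 0.7730)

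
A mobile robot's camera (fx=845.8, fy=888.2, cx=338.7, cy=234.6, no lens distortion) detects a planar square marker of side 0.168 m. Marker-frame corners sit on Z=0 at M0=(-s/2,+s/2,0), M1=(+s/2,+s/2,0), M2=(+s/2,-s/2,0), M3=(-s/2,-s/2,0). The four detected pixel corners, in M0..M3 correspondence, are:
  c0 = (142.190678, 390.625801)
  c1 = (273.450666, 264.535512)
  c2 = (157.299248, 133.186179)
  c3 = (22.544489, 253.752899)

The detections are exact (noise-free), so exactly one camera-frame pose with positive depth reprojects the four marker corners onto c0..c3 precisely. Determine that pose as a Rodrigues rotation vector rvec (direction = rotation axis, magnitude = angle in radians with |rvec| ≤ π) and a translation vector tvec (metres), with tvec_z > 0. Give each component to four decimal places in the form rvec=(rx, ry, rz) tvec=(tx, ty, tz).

Intrinsics K: fx=845.8, fy=888.2, cx=338.7, cy=234.6
Marker side s = 0.168 m; corners in marker frame (Z=0):
  M0 = (-0.0840, +0.0840, 0)
  M1 = (+0.0840, +0.0840, 0)
  M2 = (+0.0840, -0.0840, 0)
  M3 = (-0.0840, -0.0840, 0)
Detected image corners:
  c0 = (142.190678, 390.625801) px
  c1 = (273.450666, 264.535512) px
  c2 = (157.299248, 133.186179) px
  c3 = (22.544489, 253.752899) px
Planar DLT: solve 8×8 A·h = b for H (H[2,2]=1):
  H  [+823.64279 +696.59567 +149.90224]
  H  [-678.22172 +789.24206 +259.22606]
  H  [+0.21430 -0.03356 +1.00000]
B = K⁻¹H; ‖b₁‖=1.227666, ‖b₂‖=1.227666; λ = 2/(‖b₁‖+‖b₂‖) = 0.814554, sign → tz>0 ⇒ λ=+0.814554
r₁ = λ·B[:,0] = (+0.72331,-0.66809,+0.17456); r₂ = λ·B[:,1] = (+0.68181,+0.73102,-0.02733)
r₃ = r₁×r₂ = (-0.10934,+0.13879,+0.98427); SVD([r₁ r₂ r₃]) → R = UVᵀ:
  R  [+0.72331 +0.68181 -0.10934]
  R  [-0.66809 +0.73102 +0.13879]
  R  [+0.17456 -0.02733 +0.98427]
t = (-0.18182, +0.02258, +0.81455) m
tr R = 2.438602; θ = arccos((tr R − 1)/2) = 0.768001 rad = 44.003°
axis k = ((R−Rᵀ)₃₂, (R−Rᵀ)₁₃, (R−Rᵀ)₂₁) / (2 sinθ) = (-0.119563, -0.204334, -0.971572)
rvec = θ·k = (-0.091824, -0.156929, -0.746168)

rvec=(-0.0918, -0.1569, -0.7462) tvec=(-0.1818, 0.0226, 0.8146)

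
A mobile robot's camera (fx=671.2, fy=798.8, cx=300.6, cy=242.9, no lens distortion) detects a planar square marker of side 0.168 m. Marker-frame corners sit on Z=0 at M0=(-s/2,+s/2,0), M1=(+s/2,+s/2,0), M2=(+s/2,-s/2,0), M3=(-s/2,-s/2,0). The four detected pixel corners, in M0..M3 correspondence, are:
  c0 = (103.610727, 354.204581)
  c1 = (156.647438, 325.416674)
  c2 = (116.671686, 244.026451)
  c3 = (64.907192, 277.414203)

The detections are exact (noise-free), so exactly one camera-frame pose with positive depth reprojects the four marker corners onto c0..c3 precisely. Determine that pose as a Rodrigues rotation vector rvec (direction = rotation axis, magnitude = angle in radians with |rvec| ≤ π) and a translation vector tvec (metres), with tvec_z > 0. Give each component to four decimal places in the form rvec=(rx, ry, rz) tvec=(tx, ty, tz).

rvec=(0.2438, 0.4341, -0.4564) tvec=(-0.4157, 0.1064, 1.4634)

Intrinsics K: fx=671.2, fy=798.8, cx=300.6, cy=242.9
Marker side s = 0.168 m; corners in marker frame (Z=0):
  M0 = (-0.0840, +0.0840, 0)
  M1 = (+0.0840, +0.0840, 0)
  M2 = (+0.0840, -0.0840, 0)
  M3 = (-0.0840, -0.0840, 0)
Detected image corners:
  c0 = (103.610727, 354.204581) px
  c1 = (156.647438, 325.416674) px
  c2 = (116.671686, 244.026451) px
  c3 = (64.907192, 277.414203) px
Planar DLT: solve 8×8 A·h = b for H (H[2,2]=1):
  H  [+277.56534 +243.90667 +109.92164]
  H  [-278.37703 +497.16917 +300.96771]
  H  [-0.31117 +0.08909 +1.00000]
B = K⁻¹H; ‖b₁‖=0.683351, ‖b₂‖=0.683351; λ = 2/(‖b₁‖+‖b₂‖) = 1.463377, sign → tz>0 ⇒ λ=+1.463377
r₁ = λ·B[:,0] = (+0.80909,-0.37151,-0.45536); r₂ = λ·B[:,1] = (+0.47339,+0.87115,+0.13038)
r₃ = r₁×r₂ = (+0.34825,-0.32104,+0.88071); SVD([r₁ r₂ r₃]) → R = UVᵀ:
  R  [+0.80909 +0.47339 +0.34825]
  R  [-0.37151 +0.87115 -0.32104]
  R  [-0.45536 +0.13038 +0.88071]
t = (-0.41572, +0.10638, +1.46338) m
tr R = 2.560957; θ = arccos((tr R − 1)/2) = 0.675365 rad = 38.696°
axis k = ((R−Rᵀ)₃₂, (R−Rᵀ)₁₃, (R−Rᵀ)₂₁) / (2 sinθ) = (+0.361031, +0.642695, -0.675722)
rvec = θ·k = (+0.243828, +0.434054, -0.456359)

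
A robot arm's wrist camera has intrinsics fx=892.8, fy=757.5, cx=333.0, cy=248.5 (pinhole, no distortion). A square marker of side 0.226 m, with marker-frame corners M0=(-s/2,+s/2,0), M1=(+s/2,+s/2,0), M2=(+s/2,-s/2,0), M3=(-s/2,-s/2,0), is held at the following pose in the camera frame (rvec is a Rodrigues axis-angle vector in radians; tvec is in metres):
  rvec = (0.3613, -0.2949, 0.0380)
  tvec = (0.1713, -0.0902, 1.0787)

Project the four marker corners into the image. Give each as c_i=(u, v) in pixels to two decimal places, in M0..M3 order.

Intrinsics K: fx=892.8, fy=757.5, cx=333.0, cy=248.5
Marker side s = 0.226 m; corners in marker frame (Z=0):
  M0 = (-0.1130, +0.1130, 0)
  M1 = (+0.1130, +0.1130, 0)
  M2 = (+0.1130, -0.1130, 0)
  M3 = (-0.1130, -0.1130, 0)
rvec = (0.3613, -0.2949, 0.0380), |rvec| = θ = 0.46792 rad = 26.810°
Rodrigues: sinθ=0.45103, 1−cosθ=0.10749; R = I + sinθ·[k]× + (1−cosθ)·[k]×²:
    [+0.95660 -0.08894 -0.27752]
    [-0.01568 +0.93520 -0.35376]
    [+0.29100 +0.34276 +0.89322]
t = (0.1713, -0.0902, 1.0787) m
M0: Pc = R·M0+t = (+0.05315, +0.01725, +1.08455); u = 892.8·(+0.05315)/1.08455 + 333.0 = 376.7570, v = 757.5·(+0.01725)/1.08455 + 248.5 = 260.5482
M1: Pc = R·M1+t = (+0.26935, +0.01371, +1.15031); u = 892.8·(+0.26935)/1.15031 + 333.0 = 542.0486, v = 757.5·(+0.01371)/1.15031 + 248.5 = 257.5258
M2: Pc = R·M2+t = (+0.28945, -0.19765, +1.07285); u = 892.8·(+0.28945)/1.07285 + 333.0 = 573.8691, v = 757.5·(-0.19765)/1.07285 + 248.5 = 108.9467
M3: Pc = R·M3+t = (+0.07325, -0.19411, +1.00709); u = 892.8·(+0.07325)/1.00709 + 333.0 = 397.9415, v = 757.5·(-0.19411)/1.00709 + 248.5 = 102.4991

c0=(376.76, 260.55) c1=(542.05, 257.53) c2=(573.87, 108.95) c3=(397.94, 102.50)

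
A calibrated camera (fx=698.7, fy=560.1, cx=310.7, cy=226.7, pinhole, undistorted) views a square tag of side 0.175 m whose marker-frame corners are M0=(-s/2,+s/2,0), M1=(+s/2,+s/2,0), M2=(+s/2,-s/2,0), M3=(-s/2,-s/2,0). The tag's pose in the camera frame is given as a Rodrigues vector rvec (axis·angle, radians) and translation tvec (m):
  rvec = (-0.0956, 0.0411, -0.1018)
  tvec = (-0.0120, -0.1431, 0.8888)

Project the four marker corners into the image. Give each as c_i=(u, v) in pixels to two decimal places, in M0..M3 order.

Intrinsics K: fx=698.7, fy=560.1, cx=310.7, cy=226.7
Marker side s = 0.175 m; corners in marker frame (Z=0):
  M0 = (-0.0875, +0.0875, 0)
  M1 = (+0.0875, +0.0875, 0)
  M2 = (+0.0875, -0.0875, 0)
  M3 = (-0.0875, -0.0875, 0)
rvec = (-0.0956, 0.0411, -0.1018), |rvec| = θ = 0.14557 rad = 8.341°
Rodrigues: sinθ=0.14506, 1−cosθ=0.01058; R = I + sinθ·[k]× + (1−cosθ)·[k]×²:
    [+0.99398 +0.09948 +0.04581]
    [-0.10340 +0.99027 +0.09317]
    [-0.03610 -0.09735 +0.99460]
t = (-0.0120, -0.1431, 0.8888) m
M0: Pc = R·M0+t = (-0.09027, -0.04740, +0.88344); u = 698.7·(-0.09027)/0.88344 + 310.7 = 239.3074, v = 560.1·(-0.04740)/0.88344 + 226.7 = 196.6459
M1: Pc = R·M1+t = (+0.08368, -0.06550, +0.87712); u = 698.7·(+0.08368)/0.87712 + 310.7 = 377.3564, v = 560.1·(-0.06550)/0.87712 + 226.7 = 184.8744
M2: Pc = R·M2+t = (+0.06627, -0.23880, +0.89416); u = 698.7·(+0.06627)/0.89416 + 310.7 = 362.4830, v = 560.1·(-0.23880)/0.89416 + 226.7 = 77.1187
M3: Pc = R·M3+t = (-0.10768, -0.22070, +0.90048); u = 698.7·(-0.10768)/0.90048 + 310.7 = 227.1502, v = 560.1·(-0.22070)/0.90048 + 226.7 = 89.4234

c0=(239.31, 196.65) c1=(377.36, 184.87) c2=(362.48, 77.12) c3=(227.15, 89.42)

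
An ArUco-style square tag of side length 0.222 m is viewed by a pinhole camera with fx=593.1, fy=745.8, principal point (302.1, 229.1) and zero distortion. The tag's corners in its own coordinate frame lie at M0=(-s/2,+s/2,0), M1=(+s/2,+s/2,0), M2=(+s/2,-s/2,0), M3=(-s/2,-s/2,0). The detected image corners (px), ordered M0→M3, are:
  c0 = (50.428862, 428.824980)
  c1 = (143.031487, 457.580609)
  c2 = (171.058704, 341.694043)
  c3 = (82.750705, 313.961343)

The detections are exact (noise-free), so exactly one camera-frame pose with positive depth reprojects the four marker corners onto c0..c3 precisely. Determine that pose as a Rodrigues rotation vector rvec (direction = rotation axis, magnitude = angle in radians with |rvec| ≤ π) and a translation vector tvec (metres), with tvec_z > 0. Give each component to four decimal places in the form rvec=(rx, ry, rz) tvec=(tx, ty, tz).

Intrinsics K: fx=593.1, fy=745.8, cx=302.1, cy=229.1
Marker side s = 0.222 m; corners in marker frame (Z=0):
  M0 = (-0.1110, +0.1110, 0)
  M1 = (+0.1110, +0.1110, 0)
  M2 = (+0.1110, -0.1110, 0)
  M3 = (-0.1110, -0.1110, 0)
Detected image corners:
  c0 = (50.428862, 428.824980) px
  c1 = (143.031487, 457.580609) px
  c2 = (171.058704, 341.694043) px
  c3 = (82.750705, 313.961343) px
Planar DLT: solve 8×8 A·h = b for H (H[2,2]=1):
  H  [+408.51448 -159.39454 +112.22681]
  H  [+131.59785 +438.73896 +384.18832]
  H  [+0.01148 -0.21003 +1.00000]
B = K⁻¹H; ‖b₁‖=0.704578, ‖b₂‖=0.704578; λ = 2/(‖b₁‖+‖b₂‖) = 1.419290, sign → tz>0 ⇒ λ=+1.419290
r₁ = λ·B[:,0] = (+0.96928,+0.24543,+0.01629); r₂ = λ·B[:,1] = (-0.22959,+0.92651,-0.29810)
r₃ = r₁×r₂ = (-0.08826,+0.28520,+0.95440); SVD([r₁ r₂ r₃]) → R = UVᵀ:
  R  [+0.96928 -0.22959 -0.08826]
  R  [+0.24543 +0.92651 +0.28520]
  R  [+0.01629 -0.29810 +0.95440]
t = (-0.45437, +0.29514, +1.41929) m
tr R = 2.850184; θ = arccos((tr R − 1)/2) = 0.389518 rad = 22.318°
axis k = ((R−Rᵀ)₃₂, (R−Rᵀ)₁₃, (R−Rᵀ)₂₁) / (2 sinθ) = (-0.768021, -0.137661, +0.625454)
rvec = θ·k = (-0.299158, -0.053622, +0.243626)

rvec=(-0.2992, -0.0536, 0.2436) tvec=(-0.4544, 0.2951, 1.4193)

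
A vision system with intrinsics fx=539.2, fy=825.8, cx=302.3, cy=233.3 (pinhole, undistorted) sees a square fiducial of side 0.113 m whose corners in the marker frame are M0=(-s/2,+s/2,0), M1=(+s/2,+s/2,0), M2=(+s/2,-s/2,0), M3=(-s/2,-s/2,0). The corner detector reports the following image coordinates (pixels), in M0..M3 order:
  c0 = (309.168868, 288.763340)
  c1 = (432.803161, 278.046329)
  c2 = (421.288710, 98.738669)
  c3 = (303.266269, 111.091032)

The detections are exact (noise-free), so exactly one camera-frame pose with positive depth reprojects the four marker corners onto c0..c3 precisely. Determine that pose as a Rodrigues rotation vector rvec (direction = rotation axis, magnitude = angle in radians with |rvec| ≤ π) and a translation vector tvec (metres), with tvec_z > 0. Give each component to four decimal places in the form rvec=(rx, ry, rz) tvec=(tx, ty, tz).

rvec=(-0.2041, 0.0602, -0.0544) tvec=(0.0600, -0.0252, 0.5061)

Intrinsics K: fx=539.2, fy=825.8, cx=302.3, cy=233.3
Marker side s = 0.113 m; corners in marker frame (Z=0):
  M0 = (-0.0565, +0.0565, 0)
  M1 = (+0.0565, +0.0565, 0)
  M2 = (+0.0565, -0.0565, 0)
  M3 = (-0.0565, -0.0565, 0)
Detected image corners:
  c0 = (309.168868, 288.763340) px
  c1 = (432.803161, 278.046329) px
  c2 = (421.288710, 98.738669) px
  c3 = (303.266269, 111.091032) px
Planar DLT: solve 8×8 A·h = b for H (H[2,2]=1):
  H  [+1029.42963 -70.94408 +366.16681]
  H  [-123.04469 +1501.21009 +192.16121]
  H  [-0.10714 -0.40329 +1.00000]
B = K⁻¹H; ‖b₁‖=1.975732, ‖b₂‖=1.975732; λ = 2/(‖b₁‖+‖b₂‖) = 0.506141, sign → tz>0 ⇒ λ=+0.506141
r₁ = λ·B[:,0] = (+0.99672,-0.06009,-0.05423); r₂ = λ·B[:,1] = (+0.04785,+0.97778,-0.20412)
r₃ = r₁×r₂ = (+0.06529,+0.20086,+0.97744); SVD([r₁ r₂ r₃]) → R = UVᵀ:
  R  [+0.99672 +0.04785 +0.06529]
  R  [-0.06009 +0.97778 +0.20086]
  R  [-0.05423 -0.20412 +0.97744]
t = (+0.05995, -0.02521, +0.50614) m
tr R = 2.951936; θ = arccos((tr R − 1)/2) = 0.219678 rad = 12.587°
axis k = ((R−Rᵀ)₃₂, (R−Rᵀ)₁₃, (R−Rᵀ)₂₁) / (2 sinθ) = (-0.929222, +0.274237, -0.247668)
rvec = θ·k = (-0.204129, +0.060244, -0.054407)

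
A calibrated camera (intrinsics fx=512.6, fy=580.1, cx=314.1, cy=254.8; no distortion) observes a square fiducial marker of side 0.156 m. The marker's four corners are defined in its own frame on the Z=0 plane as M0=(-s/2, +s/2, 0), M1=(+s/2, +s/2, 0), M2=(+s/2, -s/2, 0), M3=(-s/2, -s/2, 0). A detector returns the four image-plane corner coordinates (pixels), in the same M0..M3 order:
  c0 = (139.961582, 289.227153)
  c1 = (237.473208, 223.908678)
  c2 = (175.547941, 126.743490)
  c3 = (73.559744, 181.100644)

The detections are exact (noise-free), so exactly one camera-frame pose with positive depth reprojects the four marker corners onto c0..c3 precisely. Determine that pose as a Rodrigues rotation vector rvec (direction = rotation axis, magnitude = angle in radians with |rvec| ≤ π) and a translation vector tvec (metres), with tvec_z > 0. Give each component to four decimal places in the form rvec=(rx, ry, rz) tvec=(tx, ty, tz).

rvec=(-0.2175, -0.4136, -0.6028) tvec=(-0.2137, -0.0625, 0.7051)

Intrinsics K: fx=512.6, fy=580.1, cx=314.1, cy=254.8
Marker side s = 0.156 m; corners in marker frame (Z=0):
  M0 = (-0.0780, +0.0780, 0)
  M1 = (+0.0780, +0.0780, 0)
  M2 = (+0.0780, -0.0780, 0)
  M3 = (-0.0780, -0.0780, 0)
Detected image corners:
  c0 = (139.961582, 289.227153) px
  c1 = (237.473208, 223.908678) px
  c2 = (175.547941, 126.743490) px
  c3 = (73.559744, 181.100644) px
Planar DLT: solve 8×8 A·h = b for H (H[2,2]=1):
  H  [+736.63258 +393.22206 +158.76907]
  H  [-256.05664 +633.50217 +203.35412]
  H  [+0.61982 -0.11102 +1.00000]
B = K⁻¹H; ‖b₁‖=1.418185, ‖b₂‖=1.418185; λ = 2/(‖b₁‖+‖b₂‖) = 0.705126, sign → tz>0 ⇒ λ=+0.705126
r₁ = λ·B[:,0] = (+0.74550,-0.50321,+0.43705); r₂ = λ·B[:,1] = (+0.58888,+0.80442,-0.07828)
r₃ = r₁×r₂ = (-0.31218,+0.31573,+0.89602); SVD([r₁ r₂ r₃]) → R = UVᵀ:
  R  [+0.74550 +0.58888 -0.31218]
  R  [-0.50321 +0.80442 +0.31573]
  R  [+0.43705 -0.07828 +0.89602]
t = (-0.21367, -0.06253, +0.70513) m
tr R = 2.445941; θ = arccos((tr R − 1)/2) = 0.762704 rad = 43.700°
axis k = ((R−Rᵀ)₃₂, (R−Rᵀ)₁₃, (R−Rᵀ)₂₁) / (2 sinθ) = (-0.285150, -0.542232, -0.790363)
rvec = θ·k = (-0.217485, -0.413562, -0.602813)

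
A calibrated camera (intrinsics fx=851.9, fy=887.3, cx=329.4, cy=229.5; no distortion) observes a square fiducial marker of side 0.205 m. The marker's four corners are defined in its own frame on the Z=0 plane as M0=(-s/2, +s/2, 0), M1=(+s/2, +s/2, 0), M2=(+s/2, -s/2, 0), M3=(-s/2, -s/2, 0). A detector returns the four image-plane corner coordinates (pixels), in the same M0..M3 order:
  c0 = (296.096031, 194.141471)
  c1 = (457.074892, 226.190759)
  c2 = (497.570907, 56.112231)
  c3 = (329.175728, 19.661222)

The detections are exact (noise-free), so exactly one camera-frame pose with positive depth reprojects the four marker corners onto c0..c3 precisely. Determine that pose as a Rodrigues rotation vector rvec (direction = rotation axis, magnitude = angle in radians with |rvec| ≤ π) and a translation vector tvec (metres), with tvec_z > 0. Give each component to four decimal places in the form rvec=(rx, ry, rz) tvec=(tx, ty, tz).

rvec=(0.2547, -0.0564, 0.1952) tvec=(0.0798, -0.1202, 1.0328)

Intrinsics K: fx=851.9, fy=887.3, cx=329.4, cy=229.5
Marker side s = 0.205 m; corners in marker frame (Z=0):
  M0 = (-0.1025, +0.1025, 0)
  M1 = (+0.1025, +0.1025, 0)
  M2 = (+0.1025, -0.1025, 0)
  M3 = (-0.1025, -0.1025, 0)
Detected image corners:
  c0 = (296.096031, 194.141471) px
  c1 = (457.074892, 226.190759) px
  c2 = (497.570907, 56.112231) px
  c3 = (329.175728, 19.661222) px
Planar DLT: solve 8×8 A·h = b for H (H[2,2]=1):
  H  [+833.53032 -85.99114 +395.18685]
  H  [+176.42751 +869.69478 +126.25494]
  H  [+0.07752 +0.23699 +1.00000]
B = K⁻¹H; ‖b₁‖=0.968275, ‖b₂‖=0.968275; λ = 2/(‖b₁‖+‖b₂‖) = 1.032765, sign → tz>0 ⇒ λ=+1.032765
r₁ = λ·B[:,0] = (+0.97954,+0.18464,+0.08006); r₂ = λ·B[:,1] = (-0.19889,+0.94897,+0.24475)
r₃ = r₁×r₂ = (-0.03078,-0.25567,+0.96627); SVD([r₁ r₂ r₃]) → R = UVᵀ:
  R  [+0.97954 -0.19889 -0.03078]
  R  [+0.18464 +0.94897 -0.25567]
  R  [+0.08006 +0.24475 +0.96627]
t = (+0.07975, -0.12017, +1.03276) m
tr R = 2.894782; θ = arccos((tr R − 1)/2) = 0.325813 rad = 18.668°
axis k = ((R−Rᵀ)₃₂, (R−Rᵀ)₁₃, (R−Rᵀ)₂₁) / (2 sinθ) = (+0.781716, -0.173145, +0.599117)
rvec = θ·k = (+0.254693, -0.056413, +0.195200)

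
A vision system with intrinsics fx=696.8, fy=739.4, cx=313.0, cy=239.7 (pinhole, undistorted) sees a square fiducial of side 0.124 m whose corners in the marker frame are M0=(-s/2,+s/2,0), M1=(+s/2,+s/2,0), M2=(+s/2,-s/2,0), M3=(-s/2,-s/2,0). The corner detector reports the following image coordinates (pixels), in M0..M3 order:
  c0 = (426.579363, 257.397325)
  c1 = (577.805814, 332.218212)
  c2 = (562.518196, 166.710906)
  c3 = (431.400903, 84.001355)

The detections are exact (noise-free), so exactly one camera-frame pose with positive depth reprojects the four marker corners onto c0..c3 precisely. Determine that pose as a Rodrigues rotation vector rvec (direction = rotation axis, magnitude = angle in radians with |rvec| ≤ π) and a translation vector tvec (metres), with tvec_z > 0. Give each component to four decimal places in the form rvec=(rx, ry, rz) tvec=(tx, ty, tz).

Intrinsics K: fx=696.8, fy=739.4, cx=313.0, cy=239.7
Marker side s = 0.124 m; corners in marker frame (Z=0):
  M0 = (-0.0620, +0.0620, 0)
  M1 = (+0.0620, +0.0620, 0)
  M2 = (+0.0620, -0.0620, 0)
  M3 = (-0.0620, -0.0620, 0)
Detected image corners:
  c0 = (426.579363, 257.397325) px
  c1 = (577.805814, 332.218212) px
  c2 = (562.518196, 166.710906) px
  c3 = (431.400903, 84.001355) px
Planar DLT: solve 8×8 A·h = b for H (H[2,2]=1):
  H  [+1594.81556 -544.16819 +503.43376]
  H  [+831.93484 +1116.18366 +206.12684]
  H  [+0.92535 -1.18305 +1.00000]
B = K⁻¹H; ‖b₁‖=2.246265, ‖b₂‖=2.246265; λ = 2/(‖b₁‖+‖b₂‖) = 0.445184, sign → tz>0 ⇒ λ=+0.445184
r₁ = λ·B[:,0] = (+0.83388,+0.36735,+0.41195); r₂ = λ·B[:,1] = (-0.11109,+0.84278,-0.52667)
r₃ = r₁×r₂ = (-0.54066,+0.39342,+0.74358); SVD([r₁ r₂ r₃]) → R = UVᵀ:
  R  [+0.83388 -0.11109 -0.54066]
  R  [+0.36735 +0.84278 +0.39342]
  R  [+0.41195 -0.52667 +0.74358]
t = (+0.12167, -0.02021, +0.44518) m
tr R = 2.420237; θ = arccos((tr R − 1)/2) = 0.781130 rad = 44.755°
axis k = ((R−Rᵀ)₃₂, (R−Rᵀ)₁₃, (R−Rᵀ)₂₁) / (2 sinθ) = (-0.653398, -0.676486, +0.339761)
rvec = θ·k = (-0.510388, -0.528423, +0.265397)

rvec=(-0.5104, -0.5284, 0.2654) tvec=(0.1217, -0.0202, 0.4452)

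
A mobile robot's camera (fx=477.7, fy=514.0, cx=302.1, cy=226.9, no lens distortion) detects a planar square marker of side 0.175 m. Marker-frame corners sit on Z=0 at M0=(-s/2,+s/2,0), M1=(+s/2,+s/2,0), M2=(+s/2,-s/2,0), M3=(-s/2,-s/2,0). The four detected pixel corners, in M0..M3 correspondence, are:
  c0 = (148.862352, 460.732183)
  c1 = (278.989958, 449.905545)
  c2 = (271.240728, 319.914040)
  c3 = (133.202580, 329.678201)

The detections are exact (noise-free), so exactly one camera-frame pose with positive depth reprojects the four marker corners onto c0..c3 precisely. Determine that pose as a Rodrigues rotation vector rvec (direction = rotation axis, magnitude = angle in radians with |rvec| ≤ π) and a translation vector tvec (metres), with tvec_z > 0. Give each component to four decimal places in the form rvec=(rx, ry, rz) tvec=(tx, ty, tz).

Intrinsics K: fx=477.7, fy=514.0, cx=302.1, cy=226.9
Marker side s = 0.175 m; corners in marker frame (Z=0):
  M0 = (-0.0875, +0.0875, 0)
  M1 = (+0.0875, +0.0875, 0)
  M2 = (+0.0875, -0.0875, 0)
  M3 = (-0.0875, -0.0875, 0)
Detected image corners:
  c0 = (148.862352, 460.732183) px
  c1 = (278.989958, 449.905545) px
  c2 = (271.240728, 319.914040) px
  c3 = (133.202580, 329.678201) px
Planar DLT: solve 8×8 A·h = b for H (H[2,2]=1):
  H  [+780.64138 +135.56802 +208.66922]
  H  [-30.59767 +874.85205 +391.91372]
  H  [+0.07261 +0.33079 +1.00000]
B = K⁻¹H; ‖b₁‖=1.592543, ‖b₂‖=1.592543; λ = 2/(‖b₁‖+‖b₂‖) = 0.627926, sign → tz>0 ⇒ λ=+0.627926
r₁ = λ·B[:,0] = (+0.99730,-0.05751,+0.04559); r₂ = λ·B[:,1] = (+0.04684,+0.97707,+0.20771)
r₃ = r₁×r₂ = (-0.05649,-0.20502,+0.97713); SVD([r₁ r₂ r₃]) → R = UVᵀ:
  R  [+0.99730 +0.04684 -0.05649]
  R  [-0.05751 +0.97707 -0.20502]
  R  [+0.04559 +0.20771 +0.97713]
t = (-0.12281, +0.20159, +0.62793) m
tr R = 2.951498; θ = arccos((tr R − 1)/2) = 0.220678 rad = 12.644°
axis k = ((R−Rᵀ)₃₂, (R−Rᵀ)₁₃, (R−Rᵀ)₂₁) / (2 sinθ) = (+0.942768, -0.233182, -0.238358)
rvec = θ·k = (+0.208048, -0.051458, -0.052600)

rvec=(0.2080, -0.0515, -0.0526) tvec=(-0.1228, 0.2016, 0.6279)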